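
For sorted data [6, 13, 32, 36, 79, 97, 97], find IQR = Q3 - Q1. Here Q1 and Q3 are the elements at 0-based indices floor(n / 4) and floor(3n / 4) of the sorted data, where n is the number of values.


The data has n = 7 elements.
Q1 index = floor(7 / 4) = floor(1.75) = 1; Q3 index = floor(3 * 7 / 4) = floor(5.25) = 5
Q1 = element at index 1 = 13
Q3 = element at index 5 = 97
IQR = 97 - 13 = 84
Final answer: 84


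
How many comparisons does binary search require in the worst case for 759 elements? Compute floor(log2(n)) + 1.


Binary search halves the search space each step.
Maximum comparisons = floor(log2(759)) + 1
log2(759) = 9.568
floor(log2(759)) = 9, so 9 + 1 = 10
Final answer: 10


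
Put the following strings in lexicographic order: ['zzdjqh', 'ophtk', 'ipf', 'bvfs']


Compare strings character by character (the first differing letter decides):
  'bvfs' < 'ipf' since 'b' < 'i' at position 1
  'ipf' < 'ophtk' since 'i' < 'o' at position 1
  'ophtk' < 'zzdjqh' since 'o' < 'z' at position 1
Chaining these comparisons gives the alphabetical order.
Final answer: ['bvfs', 'ipf', 'ophtk', 'zzdjqh']


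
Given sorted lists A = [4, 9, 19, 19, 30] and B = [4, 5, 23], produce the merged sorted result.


List A: [4, 9, 19, 19, 30]
List B: [4, 5, 23]
Repeatedly compare the front elements and take the smaller:
  4 vs 4 -> take 4
  9 vs 4 -> take 4
  9 vs 5 -> take 5
  9 vs 23 -> take 9
  19 vs 23 -> take 19
  19 vs 23 -> take 19
  30 vs 23 -> take 23
  B is exhausted; append the rest of A: [30]
Final answer: [4, 4, 5, 9, 19, 19, 23, 30]


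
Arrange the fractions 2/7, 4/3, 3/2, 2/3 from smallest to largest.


Convert to decimal for comparison:
  2/7 = 0.2857
  4/3 = 1.3333
  3/2 = 1.5
  2/3 = 0.6667
Decimals in increasing order: 0.2857 < 0.6667 < 1.3333 < 1.5
Writing each back as its fraction gives the sorted order.
Final answer: 2/7, 2/3, 4/3, 3/2


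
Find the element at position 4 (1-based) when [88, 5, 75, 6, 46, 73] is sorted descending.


Sort descending: [88, 75, 73, 46, 6, 5]
The 4th element (1-indexed) is at index 3.
Value = 46
Final answer: 46


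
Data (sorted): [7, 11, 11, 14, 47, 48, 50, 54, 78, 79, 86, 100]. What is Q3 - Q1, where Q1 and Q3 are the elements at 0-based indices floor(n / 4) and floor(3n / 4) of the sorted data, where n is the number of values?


The data has n = 12 elements.
Q1 index = floor(12 / 4) = floor(3) = 3; Q3 index = floor(3 * 12 / 4) = floor(9) = 9
Q1 = element at index 3 = 14
Q3 = element at index 9 = 79
IQR = 79 - 14 = 65
Final answer: 65


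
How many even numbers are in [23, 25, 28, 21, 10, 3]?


Check each element:
  23 is odd
  25 is odd
  28 is even
  21 is odd
  10 is even
  3 is odd
Evens: [28, 10]
Count of evens = 2
Final answer: 2


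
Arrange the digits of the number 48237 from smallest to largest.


The number 48237 has digits: 4, 8, 2, 3, 7
Sorted: 2, 3, 4, 7, 8
Joining the sorted digits gives the result.
Final answer: 23478


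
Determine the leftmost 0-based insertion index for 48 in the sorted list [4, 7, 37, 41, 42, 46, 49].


List is sorted: [4, 7, 37, 41, 42, 46, 49]
We need the leftmost position where 48 can be inserted, i.e. the first index whose element is >= 48 (or the end of the list if none is).
Binary search with low=0, high=7 (0-based indices):
  low=0, high=7, mid=3: a[3]=41 < 48, so low = 4
  low=4, high=7, mid=5: a[5]=46 < 48, so low = 6
  low=6, high=7, mid=6: a[6]=49 >= 48, so high = 6
Now low = high = 6, so the insertion index is 6.
Final answer: 6


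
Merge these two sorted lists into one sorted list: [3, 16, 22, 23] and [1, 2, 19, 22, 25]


List A: [3, 16, 22, 23]
List B: [1, 2, 19, 22, 25]
Repeatedly compare the front elements and take the smaller:
  3 vs 1 -> take 1
  3 vs 2 -> take 2
  3 vs 19 -> take 3
  16 vs 19 -> take 16
  22 vs 19 -> take 19
  22 vs 22 -> take 22
  23 vs 22 -> take 22
  23 vs 25 -> take 23
  A is exhausted; append the rest of B: [25]
Final answer: [1, 2, 3, 16, 19, 22, 22, 23, 25]


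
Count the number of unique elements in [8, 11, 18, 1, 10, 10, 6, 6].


List all unique values:
Distinct values: [1, 6, 8, 10, 11, 18]
Count = 6
Final answer: 6


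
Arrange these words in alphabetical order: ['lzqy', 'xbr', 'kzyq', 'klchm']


Compare strings character by character (the first differing letter decides):
  'klchm' < 'kzyq' since 'l' < 'z' at position 2
  'kzyq' < 'lzqy' since 'k' < 'l' at position 1
  'lzqy' < 'xbr' since 'l' < 'x' at position 1
Chaining these comparisons gives the alphabetical order.
Final answer: ['klchm', 'kzyq', 'lzqy', 'xbr']


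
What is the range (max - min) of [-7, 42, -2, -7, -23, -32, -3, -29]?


Maximum value: 42
Minimum value: -32
Range = 42 - (-32) = 74
Final answer: 74


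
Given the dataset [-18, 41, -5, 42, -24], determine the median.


First, sort the list: [-24, -18, -5, 41, 42]
The list has 5 elements (odd count).
The middle index is 2 (0-based), and the element there is -5.
Final answer: -5


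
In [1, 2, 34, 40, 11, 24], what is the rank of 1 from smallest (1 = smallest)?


Sort ascending: [1, 2, 11, 24, 34, 40]
Find 1 in the sorted list.
1 is at position 1 (1-indexed).
Final answer: 1


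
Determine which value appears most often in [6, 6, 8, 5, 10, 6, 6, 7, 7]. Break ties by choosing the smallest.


Count the frequency of each value:
  5 appears 1 time(s)
  6 appears 4 time(s)
  7 appears 2 time(s)
  8 appears 1 time(s)
  10 appears 1 time(s)
Maximum frequency is 4.
Only 6 reaches that frequency, so it is the mode.
Final answer: 6


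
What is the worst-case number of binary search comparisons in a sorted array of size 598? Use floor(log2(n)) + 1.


Binary search halves the search space each step.
Maximum comparisons = floor(log2(598)) + 1
log2(598) = 9.224
floor(log2(598)) = 9, so 9 + 1 = 10
Final answer: 10


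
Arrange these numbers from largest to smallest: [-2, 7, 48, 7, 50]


Original list: [-2, 7, 48, 7, 50]
Repeatedly take the largest remaining element:
  Remaining [-2, 7, 48, 7, 50] -> largest is 50
  Remaining [-2, 7, 48, 7] -> largest is 48
  Remaining [-2, 7, 7] -> largest is 7
  Remaining [-2, 7] -> largest is 7
  Remaining [-2] -> largest is -2
Collecting the picks in order gives the descending list.
Final answer: [50, 48, 7, 7, -2]


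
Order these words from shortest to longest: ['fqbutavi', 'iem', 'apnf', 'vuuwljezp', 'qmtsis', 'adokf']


Compute lengths:
  'fqbutavi' has length 8
  'iem' has length 3
  'apnf' has length 4
  'vuuwljezp' has length 9
  'qmtsis' has length 6
  'adokf' has length 5
Lengths in increasing order: 3 < 4 < 5 < 6 < 8 < 9
Listing the words in that order gives the answer.
Final answer: ['iem', 'apnf', 'adokf', 'qmtsis', 'fqbutavi', 'vuuwljezp']


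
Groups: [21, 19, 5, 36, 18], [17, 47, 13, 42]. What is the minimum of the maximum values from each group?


Find max of each group:
  Group 1: [21, 19, 5, 36, 18] -> max = 36
  Group 2: [17, 47, 13, 42] -> max = 47
Maxes: [36, 47]
Minimum of maxes = 36
Final answer: 36


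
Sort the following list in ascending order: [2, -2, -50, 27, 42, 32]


Original list: [2, -2, -50, 27, 42, 32]
Repeatedly take the smallest remaining element:
  Remaining [2, -2, -50, 27, 42, 32] -> smallest is -50
  Remaining [2, -2, 27, 42, 32] -> smallest is -2
  Remaining [2, 27, 42, 32] -> smallest is 2
  Remaining [27, 42, 32] -> smallest is 27
  Remaining [42, 32] -> smallest is 32
  Remaining [42] -> smallest is 42
Collecting the picks in order gives the sorted list.
Final answer: [-50, -2, 2, 27, 32, 42]


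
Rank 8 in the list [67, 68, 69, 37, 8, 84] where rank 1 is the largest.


Sort descending: [84, 69, 68, 67, 37, 8]
Find 8 in the sorted list.
8 is at position 6.
Final answer: 6


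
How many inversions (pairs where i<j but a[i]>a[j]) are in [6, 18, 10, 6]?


For each element, count the later elements that are smaller than it:
  6 (index 0): smaller elements after it = [] -> 0
  18 (index 1): smaller elements after it = [10, 6] -> 2
  10 (index 2): smaller elements after it = [6] -> 1
Total inversions = 0 + 2 + 1 = 3
Final answer: 3


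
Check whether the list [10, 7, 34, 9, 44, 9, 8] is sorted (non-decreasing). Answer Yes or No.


Check consecutive pairs:
  10 <= 7? False
  7 <= 34? True
  34 <= 9? False
  9 <= 44? True
  44 <= 9? False
  9 <= 8? False
4 consecutive pair(s) are out of order, so the list is not sorted.
Final answer: No


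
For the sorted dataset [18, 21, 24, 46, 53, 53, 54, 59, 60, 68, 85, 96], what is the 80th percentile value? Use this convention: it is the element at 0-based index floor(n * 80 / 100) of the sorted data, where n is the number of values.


The dataset has n = 12 elements.
Index = floor(12 * 80 / 100) = floor(960 / 100) = floor(9.6) = 9
Counting from index 0 in the sorted data, the element at index 9 is 68.
Final answer: 68


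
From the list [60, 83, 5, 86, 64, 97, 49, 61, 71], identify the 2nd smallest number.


Sort ascending: [5, 49, 60, 61, 64, 71, 83, 86, 97]
The 2nd element (1-indexed) is at index 1.
Value = 49
Final answer: 49


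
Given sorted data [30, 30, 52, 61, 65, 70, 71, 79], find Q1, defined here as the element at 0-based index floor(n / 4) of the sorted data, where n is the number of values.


The list has n = 8 elements.
Q1 index = floor(8 / 4) = floor(2) = 2
Counting from index 0 in the sorted data, the element at index 2 is 52.
Final answer: 52


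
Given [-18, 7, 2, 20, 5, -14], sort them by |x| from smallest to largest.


Compute absolute values:
  |-18| = 18
  |7| = 7
  |2| = 2
  |20| = 20
  |5| = 5
  |-14| = 14
Absolute values in increasing order: 2 < 5 < 7 < 14 < 18 < 20
Listing the original numbers in that order gives the answer.
Final answer: [2, 5, 7, -14, -18, 20]


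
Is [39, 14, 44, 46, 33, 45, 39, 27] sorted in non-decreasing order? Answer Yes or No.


Check consecutive pairs:
  39 <= 14? False
  14 <= 44? True
  44 <= 46? True
  46 <= 33? False
  33 <= 45? True
  45 <= 39? False
  39 <= 27? False
4 consecutive pair(s) are out of order, so the list is not sorted.
Final answer: No


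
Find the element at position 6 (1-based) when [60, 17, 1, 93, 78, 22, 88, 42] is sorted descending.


Sort descending: [93, 88, 78, 60, 42, 22, 17, 1]
The 6th element (1-indexed) is at index 5.
Value = 22
Final answer: 22


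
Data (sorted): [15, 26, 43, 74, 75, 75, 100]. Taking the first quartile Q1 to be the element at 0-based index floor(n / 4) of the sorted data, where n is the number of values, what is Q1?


The list has n = 7 elements.
Q1 index = floor(7 / 4) = floor(1.75) = 1
Counting from index 0 in the sorted data, the element at index 1 is 26.
Final answer: 26


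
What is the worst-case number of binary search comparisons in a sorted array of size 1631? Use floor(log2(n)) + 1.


Binary search halves the search space each step.
Maximum comparisons = floor(log2(1631)) + 1
log2(1631) = 10.6715
floor(log2(1631)) = 10, so 10 + 1 = 11
Final answer: 11


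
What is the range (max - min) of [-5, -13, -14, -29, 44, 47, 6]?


Maximum value: 47
Minimum value: -29
Range = 47 - (-29) = 76
Final answer: 76


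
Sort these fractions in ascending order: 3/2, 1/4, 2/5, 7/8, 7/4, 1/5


Convert to decimal for comparison:
  3/2 = 1.5
  1/4 = 0.25
  2/5 = 0.4
  7/8 = 0.875
  7/4 = 1.75
  1/5 = 0.2
Decimals in increasing order: 0.2 < 0.25 < 0.4 < 0.875 < 1.5 < 1.75
Writing each back as its fraction gives the sorted order.
Final answer: 1/5, 1/4, 2/5, 7/8, 3/2, 7/4


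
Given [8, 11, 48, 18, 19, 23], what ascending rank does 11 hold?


Sort ascending: [8, 11, 18, 19, 23, 48]
Find 11 in the sorted list.
11 is at position 2 (1-indexed).
Final answer: 2


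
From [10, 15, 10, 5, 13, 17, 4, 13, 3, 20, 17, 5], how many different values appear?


List all unique values:
Distinct values: [3, 4, 5, 10, 13, 15, 17, 20]
Count = 8
Final answer: 8


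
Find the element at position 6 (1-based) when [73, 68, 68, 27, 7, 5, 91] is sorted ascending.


Sort ascending: [5, 7, 27, 68, 68, 73, 91]
The 6th element (1-indexed) is at index 5.
Value = 73
Final answer: 73


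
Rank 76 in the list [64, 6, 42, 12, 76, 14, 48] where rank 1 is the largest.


Sort descending: [76, 64, 48, 42, 14, 12, 6]
Find 76 in the sorted list.
76 is at position 1.
Final answer: 1


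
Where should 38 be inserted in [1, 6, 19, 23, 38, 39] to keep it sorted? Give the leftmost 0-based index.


List is sorted: [1, 6, 19, 23, 38, 39]
We need the leftmost position where 38 can be inserted, i.e. the first index whose element is >= 38 (or the end of the list if none is).
Binary search with low=0, high=6 (0-based indices):
  low=0, high=6, mid=3: a[3]=23 < 38, so low = 4
  low=4, high=6, mid=5: a[5]=39 >= 38, so high = 5
  low=4, high=5, mid=4: a[4]=38 >= 38, so high = 4
Now low = high = 4, so the insertion index is 4.
Final answer: 4


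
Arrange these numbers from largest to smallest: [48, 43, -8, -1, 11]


Original list: [48, 43, -8, -1, 11]
Repeatedly take the largest remaining element:
  Remaining [48, 43, -8, -1, 11] -> largest is 48
  Remaining [43, -8, -1, 11] -> largest is 43
  Remaining [-8, -1, 11] -> largest is 11
  Remaining [-8, -1] -> largest is -1
  Remaining [-8] -> largest is -8
Collecting the picks in order gives the descending list.
Final answer: [48, 43, 11, -1, -8]


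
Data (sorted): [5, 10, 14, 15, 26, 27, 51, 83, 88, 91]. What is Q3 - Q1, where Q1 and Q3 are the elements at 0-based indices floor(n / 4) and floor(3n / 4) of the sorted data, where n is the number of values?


The data has n = 10 elements.
Q1 index = floor(10 / 4) = floor(2.5) = 2; Q3 index = floor(3 * 10 / 4) = floor(7.5) = 7
Q1 = element at index 2 = 14
Q3 = element at index 7 = 83
IQR = 83 - 14 = 69
Final answer: 69


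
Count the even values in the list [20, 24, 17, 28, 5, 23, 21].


Check each element:
  20 is even
  24 is even
  17 is odd
  28 is even
  5 is odd
  23 is odd
  21 is odd
Evens: [20, 24, 28]
Count of evens = 3
Final answer: 3


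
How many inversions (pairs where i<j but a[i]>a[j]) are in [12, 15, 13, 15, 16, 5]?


For each element, count the later elements that are smaller than it:
  12 (index 0): smaller elements after it = [5] -> 1
  15 (index 1): smaller elements after it = [13, 5] -> 2
  13 (index 2): smaller elements after it = [5] -> 1
  15 (index 3): smaller elements after it = [5] -> 1
  16 (index 4): smaller elements after it = [5] -> 1
Total inversions = 1 + 2 + 1 + 1 + 1 = 6
Final answer: 6


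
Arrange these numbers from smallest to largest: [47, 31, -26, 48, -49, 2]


Original list: [47, 31, -26, 48, -49, 2]
Repeatedly take the smallest remaining element:
  Remaining [47, 31, -26, 48, -49, 2] -> smallest is -49
  Remaining [47, 31, -26, 48, 2] -> smallest is -26
  Remaining [47, 31, 48, 2] -> smallest is 2
  Remaining [47, 31, 48] -> smallest is 31
  Remaining [47, 48] -> smallest is 47
  Remaining [48] -> smallest is 48
Collecting the picks in order gives the sorted list.
Final answer: [-49, -26, 2, 31, 47, 48]


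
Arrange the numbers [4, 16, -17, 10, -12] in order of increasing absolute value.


Compute absolute values:
  |4| = 4
  |16| = 16
  |-17| = 17
  |10| = 10
  |-12| = 12
Absolute values in increasing order: 4 < 10 < 12 < 16 < 17
Listing the original numbers in that order gives the answer.
Final answer: [4, 10, -12, 16, -17]


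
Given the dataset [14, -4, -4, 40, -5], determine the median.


First, sort the list: [-5, -4, -4, 14, 40]
The list has 5 elements (odd count).
The middle index is 2 (0-based), and the element there is -4.
Final answer: -4


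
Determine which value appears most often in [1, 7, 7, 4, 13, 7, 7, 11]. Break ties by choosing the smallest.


Count the frequency of each value:
  1 appears 1 time(s)
  4 appears 1 time(s)
  7 appears 4 time(s)
  11 appears 1 time(s)
  13 appears 1 time(s)
Maximum frequency is 4.
Only 7 reaches that frequency, so it is the mode.
Final answer: 7


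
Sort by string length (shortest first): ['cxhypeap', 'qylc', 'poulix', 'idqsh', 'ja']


Compute lengths:
  'cxhypeap' has length 8
  'qylc' has length 4
  'poulix' has length 6
  'idqsh' has length 5
  'ja' has length 2
Lengths in increasing order: 2 < 4 < 5 < 6 < 8
Listing the words in that order gives the answer.
Final answer: ['ja', 'qylc', 'idqsh', 'poulix', 'cxhypeap']


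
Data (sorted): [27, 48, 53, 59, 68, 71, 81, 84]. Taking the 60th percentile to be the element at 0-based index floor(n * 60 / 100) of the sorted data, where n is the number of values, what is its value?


The dataset has n = 8 elements.
Index = floor(8 * 60 / 100) = floor(480 / 100) = floor(4.8) = 4
Counting from index 0 in the sorted data, the element at index 4 is 68.
Final answer: 68


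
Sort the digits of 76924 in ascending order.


The number 76924 has digits: 7, 6, 9, 2, 4
Sorted: 2, 4, 6, 7, 9
Joining the sorted digits gives the result.
Final answer: 24679


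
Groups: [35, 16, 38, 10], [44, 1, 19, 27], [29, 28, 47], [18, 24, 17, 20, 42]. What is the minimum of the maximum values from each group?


Find max of each group:
  Group 1: [35, 16, 38, 10] -> max = 38
  Group 2: [44, 1, 19, 27] -> max = 44
  Group 3: [29, 28, 47] -> max = 47
  Group 4: [18, 24, 17, 20, 42] -> max = 42
Maxes: [38, 44, 47, 42]
Minimum of maxes = 38
Final answer: 38


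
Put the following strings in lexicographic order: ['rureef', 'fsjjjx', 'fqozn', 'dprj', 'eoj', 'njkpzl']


Compare strings character by character (the first differing letter decides):
  'dprj' < 'eoj' since 'd' < 'e' at position 1
  'eoj' < 'fqozn' since 'e' < 'f' at position 1
  'fqozn' < 'fsjjjx' since 'q' < 's' at position 2
  'fsjjjx' < 'njkpzl' since 'f' < 'n' at position 1
  'njkpzl' < 'rureef' since 'n' < 'r' at position 1
Chaining these comparisons gives the alphabetical order.
Final answer: ['dprj', 'eoj', 'fqozn', 'fsjjjx', 'njkpzl', 'rureef']


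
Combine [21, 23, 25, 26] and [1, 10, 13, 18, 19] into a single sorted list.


List A: [21, 23, 25, 26]
List B: [1, 10, 13, 18, 19]
Repeatedly compare the front elements and take the smaller:
  21 vs 1 -> take 1
  21 vs 10 -> take 10
  21 vs 13 -> take 13
  21 vs 18 -> take 18
  21 vs 19 -> take 19
  B is exhausted; append the rest of A: [21, 23, 25, 26]
Final answer: [1, 10, 13, 18, 19, 21, 23, 25, 26]


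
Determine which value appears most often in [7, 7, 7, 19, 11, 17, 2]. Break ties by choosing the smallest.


Count the frequency of each value:
  2 appears 1 time(s)
  7 appears 3 time(s)
  11 appears 1 time(s)
  17 appears 1 time(s)
  19 appears 1 time(s)
Maximum frequency is 3.
Only 7 reaches that frequency, so it is the mode.
Final answer: 7


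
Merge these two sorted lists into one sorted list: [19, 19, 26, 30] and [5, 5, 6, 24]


List A: [19, 19, 26, 30]
List B: [5, 5, 6, 24]
Repeatedly compare the front elements and take the smaller:
  19 vs 5 -> take 5
  19 vs 5 -> take 5
  19 vs 6 -> take 6
  19 vs 24 -> take 19
  19 vs 24 -> take 19
  26 vs 24 -> take 24
  B is exhausted; append the rest of A: [26, 30]
Final answer: [5, 5, 6, 19, 19, 24, 26, 30]


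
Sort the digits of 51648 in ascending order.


The number 51648 has digits: 5, 1, 6, 4, 8
Sorted: 1, 4, 5, 6, 8
Joining the sorted digits gives the result.
Final answer: 14568


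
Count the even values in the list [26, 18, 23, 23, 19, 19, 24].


Check each element:
  26 is even
  18 is even
  23 is odd
  23 is odd
  19 is odd
  19 is odd
  24 is even
Evens: [26, 18, 24]
Count of evens = 3
Final answer: 3


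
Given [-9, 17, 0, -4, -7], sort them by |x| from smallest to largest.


Compute absolute values:
  |-9| = 9
  |17| = 17
  |0| = 0
  |-4| = 4
  |-7| = 7
Absolute values in increasing order: 0 < 4 < 7 < 9 < 17
Listing the original numbers in that order gives the answer.
Final answer: [0, -4, -7, -9, 17]


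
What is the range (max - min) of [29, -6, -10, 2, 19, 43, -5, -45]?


Maximum value: 43
Minimum value: -45
Range = 43 - (-45) = 88
Final answer: 88


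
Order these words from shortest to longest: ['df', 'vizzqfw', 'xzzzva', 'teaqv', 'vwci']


Compute lengths:
  'df' has length 2
  'vizzqfw' has length 7
  'xzzzva' has length 6
  'teaqv' has length 5
  'vwci' has length 4
Lengths in increasing order: 2 < 4 < 5 < 6 < 7
Listing the words in that order gives the answer.
Final answer: ['df', 'vwci', 'teaqv', 'xzzzva', 'vizzqfw']


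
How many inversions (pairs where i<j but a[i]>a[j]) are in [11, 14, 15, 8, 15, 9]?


For each element, count the later elements that are smaller than it:
  11 (index 0): smaller elements after it = [8, 9] -> 2
  14 (index 1): smaller elements after it = [8, 9] -> 2
  15 (index 2): smaller elements after it = [8, 9] -> 2
  8 (index 3): smaller elements after it = [] -> 0
  15 (index 4): smaller elements after it = [9] -> 1
Total inversions = 2 + 2 + 2 + 0 + 1 = 7
Final answer: 7


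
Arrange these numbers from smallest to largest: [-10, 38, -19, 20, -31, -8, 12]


Original list: [-10, 38, -19, 20, -31, -8, 12]
Repeatedly take the smallest remaining element:
  Remaining [-10, 38, -19, 20, -31, -8, 12] -> smallest is -31
  Remaining [-10, 38, -19, 20, -8, 12] -> smallest is -19
  Remaining [-10, 38, 20, -8, 12] -> smallest is -10
  Remaining [38, 20, -8, 12] -> smallest is -8
  Remaining [38, 20, 12] -> smallest is 12
  Remaining [38, 20] -> smallest is 20
  Remaining [38] -> smallest is 38
Collecting the picks in order gives the sorted list.
Final answer: [-31, -19, -10, -8, 12, 20, 38]


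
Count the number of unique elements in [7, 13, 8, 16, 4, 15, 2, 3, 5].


List all unique values:
Distinct values: [2, 3, 4, 5, 7, 8, 13, 15, 16]
Count = 9
Final answer: 9


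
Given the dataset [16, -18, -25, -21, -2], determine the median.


First, sort the list: [-25, -21, -18, -2, 16]
The list has 5 elements (odd count).
The middle index is 2 (0-based), and the element there is -18.
Final answer: -18


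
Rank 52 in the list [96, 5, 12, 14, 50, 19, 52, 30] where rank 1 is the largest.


Sort descending: [96, 52, 50, 30, 19, 14, 12, 5]
Find 52 in the sorted list.
52 is at position 2.
Final answer: 2


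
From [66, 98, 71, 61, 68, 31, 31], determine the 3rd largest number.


Sort descending: [98, 71, 68, 66, 61, 31, 31]
The 3rd element (1-indexed) is at index 2.
Value = 68
Final answer: 68


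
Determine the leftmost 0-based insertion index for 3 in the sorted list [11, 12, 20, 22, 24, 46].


List is sorted: [11, 12, 20, 22, 24, 46]
We need the leftmost position where 3 can be inserted, i.e. the first index whose element is >= 3 (or the end of the list if none is).
Binary search with low=0, high=6 (0-based indices):
  low=0, high=6, mid=3: a[3]=22 >= 3, so high = 3
  low=0, high=3, mid=1: a[1]=12 >= 3, so high = 1
  low=0, high=1, mid=0: a[0]=11 >= 3, so high = 0
Now low = high = 0, so the insertion index is 0.
Final answer: 0


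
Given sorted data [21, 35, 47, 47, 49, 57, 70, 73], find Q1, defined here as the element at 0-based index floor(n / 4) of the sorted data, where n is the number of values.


The list has n = 8 elements.
Q1 index = floor(8 / 4) = floor(2) = 2
Counting from index 0 in the sorted data, the element at index 2 is 47.
Final answer: 47


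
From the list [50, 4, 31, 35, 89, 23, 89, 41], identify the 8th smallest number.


Sort ascending: [4, 23, 31, 35, 41, 50, 89, 89]
The 8th element (1-indexed) is at index 7.
Value = 89
Final answer: 89


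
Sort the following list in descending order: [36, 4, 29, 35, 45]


Original list: [36, 4, 29, 35, 45]
Repeatedly take the largest remaining element:
  Remaining [36, 4, 29, 35, 45] -> largest is 45
  Remaining [36, 4, 29, 35] -> largest is 36
  Remaining [4, 29, 35] -> largest is 35
  Remaining [4, 29] -> largest is 29
  Remaining [4] -> largest is 4
Collecting the picks in order gives the descending list.
Final answer: [45, 36, 35, 29, 4]


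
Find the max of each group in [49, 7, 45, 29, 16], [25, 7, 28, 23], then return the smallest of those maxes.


Find max of each group:
  Group 1: [49, 7, 45, 29, 16] -> max = 49
  Group 2: [25, 7, 28, 23] -> max = 28
Maxes: [49, 28]
Minimum of maxes = 28
Final answer: 28


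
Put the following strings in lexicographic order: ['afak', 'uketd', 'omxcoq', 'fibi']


Compare strings character by character (the first differing letter decides):
  'afak' < 'fibi' since 'a' < 'f' at position 1
  'fibi' < 'omxcoq' since 'f' < 'o' at position 1
  'omxcoq' < 'uketd' since 'o' < 'u' at position 1
Chaining these comparisons gives the alphabetical order.
Final answer: ['afak', 'fibi', 'omxcoq', 'uketd']


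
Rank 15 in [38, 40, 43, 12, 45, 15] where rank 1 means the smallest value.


Sort ascending: [12, 15, 38, 40, 43, 45]
Find 15 in the sorted list.
15 is at position 2 (1-indexed).
Final answer: 2


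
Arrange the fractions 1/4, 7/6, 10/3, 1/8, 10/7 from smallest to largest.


Convert to decimal for comparison:
  1/4 = 0.25
  7/6 = 1.1667
  10/3 = 3.3333
  1/8 = 0.125
  10/7 = 1.4286
Decimals in increasing order: 0.125 < 0.25 < 1.1667 < 1.4286 < 3.3333
Writing each back as its fraction gives the sorted order.
Final answer: 1/8, 1/4, 7/6, 10/7, 10/3


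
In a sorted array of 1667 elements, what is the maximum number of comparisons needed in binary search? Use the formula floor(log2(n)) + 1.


Binary search halves the search space each step.
Maximum comparisons = floor(log2(1667)) + 1
log2(1667) = 10.703
floor(log2(1667)) = 10, so 10 + 1 = 11
Final answer: 11


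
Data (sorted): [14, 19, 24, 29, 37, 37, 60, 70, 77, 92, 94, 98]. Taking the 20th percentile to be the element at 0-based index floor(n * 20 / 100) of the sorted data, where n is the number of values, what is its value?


The dataset has n = 12 elements.
Index = floor(12 * 20 / 100) = floor(240 / 100) = floor(2.4) = 2
Counting from index 0 in the sorted data, the element at index 2 is 24.
Final answer: 24


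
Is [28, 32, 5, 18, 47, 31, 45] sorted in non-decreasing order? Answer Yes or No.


Check consecutive pairs:
  28 <= 32? True
  32 <= 5? False
  5 <= 18? True
  18 <= 47? True
  47 <= 31? False
  31 <= 45? True
2 consecutive pair(s) are out of order, so the list is not sorted.
Final answer: No


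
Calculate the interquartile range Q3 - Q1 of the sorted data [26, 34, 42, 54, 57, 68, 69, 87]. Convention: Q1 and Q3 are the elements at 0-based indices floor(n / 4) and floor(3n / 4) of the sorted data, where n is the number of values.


The data has n = 8 elements.
Q1 index = floor(8 / 4) = floor(2) = 2; Q3 index = floor(3 * 8 / 4) = floor(6) = 6
Q1 = element at index 2 = 42
Q3 = element at index 6 = 69
IQR = 69 - 42 = 27
Final answer: 27


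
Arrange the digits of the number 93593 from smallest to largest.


The number 93593 has digits: 9, 3, 5, 9, 3
Sorted: 3, 3, 5, 9, 9
Joining the sorted digits gives the result.
Final answer: 33599


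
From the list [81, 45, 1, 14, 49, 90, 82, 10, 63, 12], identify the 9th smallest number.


Sort ascending: [1, 10, 12, 14, 45, 49, 63, 81, 82, 90]
The 9th element (1-indexed) is at index 8.
Value = 82
Final answer: 82


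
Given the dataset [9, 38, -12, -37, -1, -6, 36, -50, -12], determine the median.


First, sort the list: [-50, -37, -12, -12, -6, -1, 9, 36, 38]
The list has 9 elements (odd count).
The middle index is 4 (0-based), and the element there is -6.
Final answer: -6


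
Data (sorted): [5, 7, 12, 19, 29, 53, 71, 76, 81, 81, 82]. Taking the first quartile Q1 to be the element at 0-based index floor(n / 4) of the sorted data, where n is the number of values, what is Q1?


The list has n = 11 elements.
Q1 index = floor(11 / 4) = floor(2.75) = 2
Counting from index 0 in the sorted data, the element at index 2 is 12.
Final answer: 12


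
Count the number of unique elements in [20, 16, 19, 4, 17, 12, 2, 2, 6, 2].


List all unique values:
Distinct values: [2, 4, 6, 12, 16, 17, 19, 20]
Count = 8
Final answer: 8


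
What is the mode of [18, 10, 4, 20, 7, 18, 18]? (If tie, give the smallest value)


Count the frequency of each value:
  4 appears 1 time(s)
  7 appears 1 time(s)
  10 appears 1 time(s)
  18 appears 3 time(s)
  20 appears 1 time(s)
Maximum frequency is 3.
Only 18 reaches that frequency, so it is the mode.
Final answer: 18


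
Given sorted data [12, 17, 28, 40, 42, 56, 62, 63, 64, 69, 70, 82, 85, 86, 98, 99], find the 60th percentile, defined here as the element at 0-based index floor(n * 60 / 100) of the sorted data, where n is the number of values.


The dataset has n = 16 elements.
Index = floor(16 * 60 / 100) = floor(960 / 100) = floor(9.6) = 9
Counting from index 0 in the sorted data, the element at index 9 is 69.
Final answer: 69


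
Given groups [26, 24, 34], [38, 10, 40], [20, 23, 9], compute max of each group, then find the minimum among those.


Find max of each group:
  Group 1: [26, 24, 34] -> max = 34
  Group 2: [38, 10, 40] -> max = 40
  Group 3: [20, 23, 9] -> max = 23
Maxes: [34, 40, 23]
Minimum of maxes = 23
Final answer: 23


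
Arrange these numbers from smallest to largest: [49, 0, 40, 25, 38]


Original list: [49, 0, 40, 25, 38]
Repeatedly take the smallest remaining element:
  Remaining [49, 0, 40, 25, 38] -> smallest is 0
  Remaining [49, 40, 25, 38] -> smallest is 25
  Remaining [49, 40, 38] -> smallest is 38
  Remaining [49, 40] -> smallest is 40
  Remaining [49] -> smallest is 49
Collecting the picks in order gives the sorted list.
Final answer: [0, 25, 38, 40, 49]


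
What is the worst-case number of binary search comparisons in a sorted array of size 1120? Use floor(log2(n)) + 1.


Binary search halves the search space each step.
Maximum comparisons = floor(log2(1120)) + 1
log2(1120) = 10.1293
floor(log2(1120)) = 10, so 10 + 1 = 11
Final answer: 11


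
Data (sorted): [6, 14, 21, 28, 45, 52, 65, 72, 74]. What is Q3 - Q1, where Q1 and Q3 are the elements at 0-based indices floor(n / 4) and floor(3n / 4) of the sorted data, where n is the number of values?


The data has n = 9 elements.
Q1 index = floor(9 / 4) = floor(2.25) = 2; Q3 index = floor(3 * 9 / 4) = floor(6.75) = 6
Q1 = element at index 2 = 21
Q3 = element at index 6 = 65
IQR = 65 - 21 = 44
Final answer: 44


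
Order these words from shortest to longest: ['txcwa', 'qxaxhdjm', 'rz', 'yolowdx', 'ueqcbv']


Compute lengths:
  'txcwa' has length 5
  'qxaxhdjm' has length 8
  'rz' has length 2
  'yolowdx' has length 7
  'ueqcbv' has length 6
Lengths in increasing order: 2 < 5 < 6 < 7 < 8
Listing the words in that order gives the answer.
Final answer: ['rz', 'txcwa', 'ueqcbv', 'yolowdx', 'qxaxhdjm']


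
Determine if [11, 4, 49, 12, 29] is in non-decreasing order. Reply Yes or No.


Check consecutive pairs:
  11 <= 4? False
  4 <= 49? True
  49 <= 12? False
  12 <= 29? True
2 consecutive pair(s) are out of order, so the list is not sorted.
Final answer: No


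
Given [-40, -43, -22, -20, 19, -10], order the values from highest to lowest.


Original list: [-40, -43, -22, -20, 19, -10]
Repeatedly take the largest remaining element:
  Remaining [-40, -43, -22, -20, 19, -10] -> largest is 19
  Remaining [-40, -43, -22, -20, -10] -> largest is -10
  Remaining [-40, -43, -22, -20] -> largest is -20
  Remaining [-40, -43, -22] -> largest is -22
  Remaining [-40, -43] -> largest is -40
  Remaining [-43] -> largest is -43
Collecting the picks in order gives the descending list.
Final answer: [19, -10, -20, -22, -40, -43]


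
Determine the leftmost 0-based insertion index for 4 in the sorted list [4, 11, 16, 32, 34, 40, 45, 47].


List is sorted: [4, 11, 16, 32, 34, 40, 45, 47]
We need the leftmost position where 4 can be inserted, i.e. the first index whose element is >= 4 (or the end of the list if none is).
Binary search with low=0, high=8 (0-based indices):
  low=0, high=8, mid=4: a[4]=34 >= 4, so high = 4
  low=0, high=4, mid=2: a[2]=16 >= 4, so high = 2
  low=0, high=2, mid=1: a[1]=11 >= 4, so high = 1
  low=0, high=1, mid=0: a[0]=4 >= 4, so high = 0
Now low = high = 0, so the insertion index is 0.
Final answer: 0


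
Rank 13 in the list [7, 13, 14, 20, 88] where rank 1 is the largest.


Sort descending: [88, 20, 14, 13, 7]
Find 13 in the sorted list.
13 is at position 4.
Final answer: 4


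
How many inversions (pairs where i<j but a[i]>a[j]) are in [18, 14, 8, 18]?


For each element, count the later elements that are smaller than it:
  18 (index 0): smaller elements after it = [14, 8] -> 2
  14 (index 1): smaller elements after it = [8] -> 1
  8 (index 2): smaller elements after it = [] -> 0
Total inversions = 2 + 1 + 0 = 3
Final answer: 3


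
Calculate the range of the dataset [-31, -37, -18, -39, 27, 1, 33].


Maximum value: 33
Minimum value: -39
Range = 33 - (-39) = 72
Final answer: 72


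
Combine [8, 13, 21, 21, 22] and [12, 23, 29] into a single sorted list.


List A: [8, 13, 21, 21, 22]
List B: [12, 23, 29]
Repeatedly compare the front elements and take the smaller:
  8 vs 12 -> take 8
  13 vs 12 -> take 12
  13 vs 23 -> take 13
  21 vs 23 -> take 21
  21 vs 23 -> take 21
  22 vs 23 -> take 22
  A is exhausted; append the rest of B: [23, 29]
Final answer: [8, 12, 13, 21, 21, 22, 23, 29]


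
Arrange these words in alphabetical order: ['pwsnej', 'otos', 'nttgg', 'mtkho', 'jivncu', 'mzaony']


Compare strings character by character (the first differing letter decides):
  'jivncu' < 'mtkho' since 'j' < 'm' at position 1
  'mtkho' < 'mzaony' since 't' < 'z' at position 2
  'mzaony' < 'nttgg' since 'm' < 'n' at position 1
  'nttgg' < 'otos' since 'n' < 'o' at position 1
  'otos' < 'pwsnej' since 'o' < 'p' at position 1
Chaining these comparisons gives the alphabetical order.
Final answer: ['jivncu', 'mtkho', 'mzaony', 'nttgg', 'otos', 'pwsnej']


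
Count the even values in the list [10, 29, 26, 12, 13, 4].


Check each element:
  10 is even
  29 is odd
  26 is even
  12 is even
  13 is odd
  4 is even
Evens: [10, 26, 12, 4]
Count of evens = 4
Final answer: 4


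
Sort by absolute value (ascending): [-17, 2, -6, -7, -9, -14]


Compute absolute values:
  |-17| = 17
  |2| = 2
  |-6| = 6
  |-7| = 7
  |-9| = 9
  |-14| = 14
Absolute values in increasing order: 2 < 6 < 7 < 9 < 14 < 17
Listing the original numbers in that order gives the answer.
Final answer: [2, -6, -7, -9, -14, -17]


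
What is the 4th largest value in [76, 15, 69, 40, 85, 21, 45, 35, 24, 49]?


Sort descending: [85, 76, 69, 49, 45, 40, 35, 24, 21, 15]
The 4th element (1-indexed) is at index 3.
Value = 49
Final answer: 49


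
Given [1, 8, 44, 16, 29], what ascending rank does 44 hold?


Sort ascending: [1, 8, 16, 29, 44]
Find 44 in the sorted list.
44 is at position 5 (1-indexed).
Final answer: 5


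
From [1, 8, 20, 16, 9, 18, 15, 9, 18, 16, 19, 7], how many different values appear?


List all unique values:
Distinct values: [1, 7, 8, 9, 15, 16, 18, 19, 20]
Count = 9
Final answer: 9


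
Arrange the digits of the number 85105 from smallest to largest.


The number 85105 has digits: 8, 5, 1, 0, 5
Sorted: 0, 1, 5, 5, 8
Joining the sorted digits gives the result.
Final answer: 01558


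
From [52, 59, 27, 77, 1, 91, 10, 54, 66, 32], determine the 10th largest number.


Sort descending: [91, 77, 66, 59, 54, 52, 32, 27, 10, 1]
The 10th element (1-indexed) is at index 9.
Value = 1
Final answer: 1


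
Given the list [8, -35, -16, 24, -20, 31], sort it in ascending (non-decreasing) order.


Original list: [8, -35, -16, 24, -20, 31]
Repeatedly take the smallest remaining element:
  Remaining [8, -35, -16, 24, -20, 31] -> smallest is -35
  Remaining [8, -16, 24, -20, 31] -> smallest is -20
  Remaining [8, -16, 24, 31] -> smallest is -16
  Remaining [8, 24, 31] -> smallest is 8
  Remaining [24, 31] -> smallest is 24
  Remaining [31] -> smallest is 31
Collecting the picks in order gives the sorted list.
Final answer: [-35, -20, -16, 8, 24, 31]


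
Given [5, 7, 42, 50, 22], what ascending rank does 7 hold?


Sort ascending: [5, 7, 22, 42, 50]
Find 7 in the sorted list.
7 is at position 2 (1-indexed).
Final answer: 2


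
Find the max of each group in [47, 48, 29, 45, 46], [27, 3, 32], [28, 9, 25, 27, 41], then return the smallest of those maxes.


Find max of each group:
  Group 1: [47, 48, 29, 45, 46] -> max = 48
  Group 2: [27, 3, 32] -> max = 32
  Group 3: [28, 9, 25, 27, 41] -> max = 41
Maxes: [48, 32, 41]
Minimum of maxes = 32
Final answer: 32


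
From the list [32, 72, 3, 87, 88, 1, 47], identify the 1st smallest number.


Sort ascending: [1, 3, 32, 47, 72, 87, 88]
The 1st element (1-indexed) is at index 0.
Value = 1
Final answer: 1


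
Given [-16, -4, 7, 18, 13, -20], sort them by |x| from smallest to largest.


Compute absolute values:
  |-16| = 16
  |-4| = 4
  |7| = 7
  |18| = 18
  |13| = 13
  |-20| = 20
Absolute values in increasing order: 4 < 7 < 13 < 16 < 18 < 20
Listing the original numbers in that order gives the answer.
Final answer: [-4, 7, 13, -16, 18, -20]


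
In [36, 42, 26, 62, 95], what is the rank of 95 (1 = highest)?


Sort descending: [95, 62, 42, 36, 26]
Find 95 in the sorted list.
95 is at position 1.
Final answer: 1


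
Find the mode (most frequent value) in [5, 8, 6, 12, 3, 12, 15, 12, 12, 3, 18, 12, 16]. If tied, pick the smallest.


Count the frequency of each value:
  3 appears 2 time(s)
  5 appears 1 time(s)
  6 appears 1 time(s)
  8 appears 1 time(s)
  12 appears 5 time(s)
  15 appears 1 time(s)
  16 appears 1 time(s)
  18 appears 1 time(s)
Maximum frequency is 5.
Only 12 reaches that frequency, so it is the mode.
Final answer: 12


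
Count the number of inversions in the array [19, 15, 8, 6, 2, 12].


For each element, count the later elements that are smaller than it:
  19 (index 0): smaller elements after it = [15, 8, 6, 2, 12] -> 5
  15 (index 1): smaller elements after it = [8, 6, 2, 12] -> 4
  8 (index 2): smaller elements after it = [6, 2] -> 2
  6 (index 3): smaller elements after it = [2] -> 1
  2 (index 4): smaller elements after it = [] -> 0
Total inversions = 5 + 4 + 2 + 1 + 0 = 12
Final answer: 12


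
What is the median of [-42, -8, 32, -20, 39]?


First, sort the list: [-42, -20, -8, 32, 39]
The list has 5 elements (odd count).
The middle index is 2 (0-based), and the element there is -8.
Final answer: -8


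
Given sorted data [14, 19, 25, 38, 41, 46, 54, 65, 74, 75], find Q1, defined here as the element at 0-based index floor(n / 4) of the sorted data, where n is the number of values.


The list has n = 10 elements.
Q1 index = floor(10 / 4) = floor(2.5) = 2
Counting from index 0 in the sorted data, the element at index 2 is 25.
Final answer: 25


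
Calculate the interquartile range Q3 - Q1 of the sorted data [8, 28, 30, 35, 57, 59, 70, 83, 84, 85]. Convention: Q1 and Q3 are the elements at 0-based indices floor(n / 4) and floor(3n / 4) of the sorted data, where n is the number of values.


The data has n = 10 elements.
Q1 index = floor(10 / 4) = floor(2.5) = 2; Q3 index = floor(3 * 10 / 4) = floor(7.5) = 7
Q1 = element at index 2 = 30
Q3 = element at index 7 = 83
IQR = 83 - 30 = 53
Final answer: 53


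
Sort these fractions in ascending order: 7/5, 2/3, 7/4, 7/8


Convert to decimal for comparison:
  7/5 = 1.4
  2/3 = 0.6667
  7/4 = 1.75
  7/8 = 0.875
Decimals in increasing order: 0.6667 < 0.875 < 1.4 < 1.75
Writing each back as its fraction gives the sorted order.
Final answer: 2/3, 7/8, 7/5, 7/4


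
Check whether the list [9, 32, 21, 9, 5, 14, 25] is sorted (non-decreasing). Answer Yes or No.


Check consecutive pairs:
  9 <= 32? True
  32 <= 21? False
  21 <= 9? False
  9 <= 5? False
  5 <= 14? True
  14 <= 25? True
3 consecutive pair(s) are out of order, so the list is not sorted.
Final answer: No


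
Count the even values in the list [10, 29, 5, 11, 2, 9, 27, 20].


Check each element:
  10 is even
  29 is odd
  5 is odd
  11 is odd
  2 is even
  9 is odd
  27 is odd
  20 is even
Evens: [10, 2, 20]
Count of evens = 3
Final answer: 3


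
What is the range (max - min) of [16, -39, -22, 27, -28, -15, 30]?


Maximum value: 30
Minimum value: -39
Range = 30 - (-39) = 69
Final answer: 69
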